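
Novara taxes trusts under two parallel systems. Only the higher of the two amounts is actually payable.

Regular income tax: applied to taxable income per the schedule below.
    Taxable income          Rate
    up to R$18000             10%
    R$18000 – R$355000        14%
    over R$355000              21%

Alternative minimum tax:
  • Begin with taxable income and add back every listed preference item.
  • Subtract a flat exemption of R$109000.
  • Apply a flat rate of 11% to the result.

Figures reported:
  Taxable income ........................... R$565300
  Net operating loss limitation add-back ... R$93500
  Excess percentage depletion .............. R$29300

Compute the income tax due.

R$93143

Alternative minimum tax:
  Adjusted income: R$565300 + R$93500 + R$29300 = R$688100
  Less exemption R$109000 → base R$579100
  R$579100 × 11% = R$63701

Regular income tax:
  R$18000 × 10% = R$1800
  R$337000 × 14% = R$47180
  R$210300 × 21% = R$44163
  → R$93143

R$93143 > R$63701, so the regular income tax governs.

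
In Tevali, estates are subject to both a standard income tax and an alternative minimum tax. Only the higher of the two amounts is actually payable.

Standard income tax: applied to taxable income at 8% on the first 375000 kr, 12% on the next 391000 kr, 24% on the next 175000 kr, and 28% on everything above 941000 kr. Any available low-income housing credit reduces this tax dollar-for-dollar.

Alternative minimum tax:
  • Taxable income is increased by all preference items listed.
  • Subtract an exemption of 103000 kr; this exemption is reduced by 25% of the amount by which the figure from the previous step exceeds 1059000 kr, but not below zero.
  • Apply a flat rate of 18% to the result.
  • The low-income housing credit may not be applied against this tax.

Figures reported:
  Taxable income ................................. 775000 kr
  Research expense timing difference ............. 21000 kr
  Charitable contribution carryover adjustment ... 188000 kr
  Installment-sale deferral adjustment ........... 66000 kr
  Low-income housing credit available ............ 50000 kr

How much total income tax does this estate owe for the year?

170460 kr

Standard income tax:
  375000 kr × 8% = 30000 kr
  391000 kr × 12% = 46920 kr
  9000 kr × 24% = 2160 kr
  → 79080 kr
  Less low-income housing credit 50000 kr → 29080 kr

Alternative minimum tax:
  Adjusted income: 775000 kr + 21000 kr + 188000 kr + 66000 kr = 1050000 kr
  Exemption: 1050000 kr ≤ 1059000 kr, so full 103000 kr applies
  Base: 1050000 kr − 103000 kr = 947000 kr
  947000 kr × 18% = 170460 kr

170460 kr > 29080 kr, so the alternative minimum tax is the binding amount.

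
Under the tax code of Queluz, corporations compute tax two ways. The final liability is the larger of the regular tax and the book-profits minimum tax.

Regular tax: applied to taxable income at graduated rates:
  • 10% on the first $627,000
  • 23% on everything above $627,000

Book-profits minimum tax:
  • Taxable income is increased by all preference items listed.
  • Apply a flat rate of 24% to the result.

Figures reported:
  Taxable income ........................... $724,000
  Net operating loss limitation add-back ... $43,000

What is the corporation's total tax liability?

$184,080

Book-profits minimum tax:
  Adjusted income: $724,000 + $43,000 = $767,000
  $767,000 × 24% = $184,080

Regular tax:
  $627,000 × 10% = $62,700
  $97,000 × 23% = $22,310
  → $85,010

$184,080 > $85,010, so the book-profits minimum tax is the binding amount.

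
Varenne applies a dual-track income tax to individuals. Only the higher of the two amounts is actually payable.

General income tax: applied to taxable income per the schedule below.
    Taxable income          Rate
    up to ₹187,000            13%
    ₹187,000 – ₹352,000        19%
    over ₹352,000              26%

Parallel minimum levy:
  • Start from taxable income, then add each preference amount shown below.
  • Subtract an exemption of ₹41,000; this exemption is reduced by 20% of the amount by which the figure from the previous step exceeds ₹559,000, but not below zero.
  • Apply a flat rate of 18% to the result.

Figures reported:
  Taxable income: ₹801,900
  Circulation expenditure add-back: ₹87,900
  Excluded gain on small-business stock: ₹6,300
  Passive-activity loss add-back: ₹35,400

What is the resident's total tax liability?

₹172,634

General income tax:
  ₹187,000 × 13% = ₹24,310
  ₹165,000 × 19% = ₹31,350
  ₹449,900 × 26% = ₹116,974
  → ₹172,634

Parallel minimum levy:
  Adjusted income: ₹801,900 + ₹87,900 + ₹6,300 + ₹35,400 = ₹931,500
  Exemption: 20% × (₹931,500 − ₹559,000) = ₹74,500 ≥ ₹41,000, so the exemption is fully phased out
  Base: ₹931,500 − ₹0 = ₹931,500
  ₹931,500 × 18% = ₹167,670

₹172,634 > ₹167,670, so the general income tax governs.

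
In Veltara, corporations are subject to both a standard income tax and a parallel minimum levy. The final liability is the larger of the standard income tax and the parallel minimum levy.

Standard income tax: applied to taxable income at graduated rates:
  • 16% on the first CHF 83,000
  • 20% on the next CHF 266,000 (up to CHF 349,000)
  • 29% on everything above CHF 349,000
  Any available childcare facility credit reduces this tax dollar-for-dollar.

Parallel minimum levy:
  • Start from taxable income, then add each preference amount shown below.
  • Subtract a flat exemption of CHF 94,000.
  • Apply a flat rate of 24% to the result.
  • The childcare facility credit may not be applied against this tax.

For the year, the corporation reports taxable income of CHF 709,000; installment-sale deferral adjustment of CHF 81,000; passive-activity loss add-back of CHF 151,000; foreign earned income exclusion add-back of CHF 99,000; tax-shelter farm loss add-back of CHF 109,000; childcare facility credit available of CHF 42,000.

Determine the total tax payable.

Parallel minimum levy:
  Adjusted income: CHF 709,000 + CHF 81,000 + CHF 151,000 + CHF 99,000 + CHF 109,000 = CHF 1,149,000
  Less exemption CHF 94,000 → base CHF 1,055,000
  CHF 1,055,000 × 24% = CHF 253,200

Standard income tax:
  CHF 83,000 × 16% = CHF 13,280
  CHF 266,000 × 20% = CHF 53,200
  CHF 360,000 × 29% = CHF 104,400
  → CHF 170,880
  Less childcare facility credit CHF 42,000 → CHF 128,880

CHF 253,200 > CHF 128,880, so the parallel minimum levy is the binding amount.

CHF 253,200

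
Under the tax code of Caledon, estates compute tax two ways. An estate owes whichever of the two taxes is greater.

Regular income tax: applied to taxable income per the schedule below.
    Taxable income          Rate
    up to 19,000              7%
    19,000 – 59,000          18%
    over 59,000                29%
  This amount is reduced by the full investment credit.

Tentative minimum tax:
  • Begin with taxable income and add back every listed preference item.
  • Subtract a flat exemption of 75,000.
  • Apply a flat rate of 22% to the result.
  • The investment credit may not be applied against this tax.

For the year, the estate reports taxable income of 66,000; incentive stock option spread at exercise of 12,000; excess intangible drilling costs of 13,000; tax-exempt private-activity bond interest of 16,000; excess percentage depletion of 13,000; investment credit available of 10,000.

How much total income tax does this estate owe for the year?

Tentative minimum tax:
  Adjusted income: 66,000 + 12,000 + 13,000 + 16,000 + 13,000 = 120,000
  Less exemption 75,000 → base 45,000
  45,000 × 22% = 9,900

Regular income tax:
  19,000 × 7% = 1,330
  40,000 × 18% = 7,200
  7,000 × 29% = 2,030
  → 10,560
  Less investment credit 10,000 → 560

9,900 > 560, so the tentative minimum tax is the binding amount.

9,900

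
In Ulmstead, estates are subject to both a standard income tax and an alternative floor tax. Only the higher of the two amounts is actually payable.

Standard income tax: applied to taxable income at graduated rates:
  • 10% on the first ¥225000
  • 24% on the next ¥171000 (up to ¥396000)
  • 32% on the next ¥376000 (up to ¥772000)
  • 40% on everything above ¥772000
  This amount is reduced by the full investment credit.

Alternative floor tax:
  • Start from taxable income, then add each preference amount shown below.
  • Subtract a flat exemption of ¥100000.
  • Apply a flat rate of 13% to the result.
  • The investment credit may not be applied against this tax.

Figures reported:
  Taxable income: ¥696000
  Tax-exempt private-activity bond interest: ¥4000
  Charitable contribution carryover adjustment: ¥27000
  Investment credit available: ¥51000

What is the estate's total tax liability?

¥108540

Alternative floor tax:
  Adjusted income: ¥696000 + ¥4000 + ¥27000 = ¥727000
  Less exemption ¥100000 → base ¥627000
  ¥627000 × 13% = ¥81510

Standard income tax:
  ¥225000 × 10% = ¥22500
  ¥171000 × 24% = ¥41040
  ¥300000 × 32% = ¥96000
  → ¥159540
  Less investment credit ¥51000 → ¥108540

¥108540 > ¥81510, so the standard income tax governs.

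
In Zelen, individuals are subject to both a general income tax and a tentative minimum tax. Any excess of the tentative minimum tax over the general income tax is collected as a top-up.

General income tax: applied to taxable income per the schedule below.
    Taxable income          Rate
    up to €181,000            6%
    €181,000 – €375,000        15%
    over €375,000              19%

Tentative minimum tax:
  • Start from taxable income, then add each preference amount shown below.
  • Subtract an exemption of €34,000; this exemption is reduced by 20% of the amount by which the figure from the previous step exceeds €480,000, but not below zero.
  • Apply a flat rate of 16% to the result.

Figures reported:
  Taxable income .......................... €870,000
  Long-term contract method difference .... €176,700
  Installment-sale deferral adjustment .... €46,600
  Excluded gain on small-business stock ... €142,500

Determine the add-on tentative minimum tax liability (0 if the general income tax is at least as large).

€63,718

General income tax:
  €181,000 × 6% = €10,860
  €194,000 × 15% = €29,100
  €495,000 × 19% = €94,050
  → €134,010

Tentative minimum tax:
  Adjusted income: €870,000 + €176,700 + €46,600 + €142,500 = €1,235,800
  Exemption: 20% × (€1,235,800 − €480,000) = €151,160 ≥ €34,000, so the exemption is fully phased out
  Base: €1,235,800 − €0 = €1,235,800
  €1,235,800 × 16% = €197,728

Excess of tentative minimum tax over general income tax: €197,728 − €134,010 = €63,718.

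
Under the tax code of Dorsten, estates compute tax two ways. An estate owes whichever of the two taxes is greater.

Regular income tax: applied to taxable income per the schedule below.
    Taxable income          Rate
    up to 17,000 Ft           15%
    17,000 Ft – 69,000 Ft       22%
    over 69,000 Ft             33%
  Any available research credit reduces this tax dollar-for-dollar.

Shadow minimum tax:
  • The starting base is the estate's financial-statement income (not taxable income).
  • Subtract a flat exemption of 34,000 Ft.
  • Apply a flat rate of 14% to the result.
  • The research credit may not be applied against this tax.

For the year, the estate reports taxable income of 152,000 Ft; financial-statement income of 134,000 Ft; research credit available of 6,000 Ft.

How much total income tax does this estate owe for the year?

Shadow minimum tax:
  Base (financial-statement income): 134,000 Ft
  Less exemption 34,000 Ft → base 100,000 Ft
  100,000 Ft × 14% = 14,000 Ft

Regular income tax:
  17,000 Ft × 15% = 2,550 Ft
  52,000 Ft × 22% = 11,440 Ft
  83,000 Ft × 33% = 27,390 Ft
  → 41,380 Ft
  Less research credit 6,000 Ft → 35,380 Ft

35,380 Ft > 14,000 Ft, so the regular income tax governs.

35,380 Ft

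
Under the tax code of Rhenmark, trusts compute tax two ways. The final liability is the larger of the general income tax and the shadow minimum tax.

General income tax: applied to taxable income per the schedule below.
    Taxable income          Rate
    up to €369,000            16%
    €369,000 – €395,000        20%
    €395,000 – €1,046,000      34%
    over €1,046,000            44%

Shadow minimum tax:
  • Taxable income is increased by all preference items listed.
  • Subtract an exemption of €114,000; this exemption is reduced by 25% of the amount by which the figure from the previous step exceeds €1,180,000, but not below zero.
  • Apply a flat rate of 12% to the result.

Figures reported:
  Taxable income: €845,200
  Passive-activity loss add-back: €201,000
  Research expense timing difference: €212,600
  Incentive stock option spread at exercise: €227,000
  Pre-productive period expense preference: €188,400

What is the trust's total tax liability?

Shadow minimum tax:
  Adjusted income: €845,200 + €201,000 + €212,600 + €227,000 + €188,400 = €1,674,200
  Exemption: 25% × (€1,674,200 − €1,180,000) = €123,550 ≥ €114,000, so the exemption is fully phased out
  Base: €1,674,200 − €0 = €1,674,200
  €1,674,200 × 12% = €200,904

General income tax:
  €369,000 × 16% = €59,040
  €26,000 × 20% = €5,200
  €450,200 × 34% = €153,068
  → €217,308

€217,308 > €200,904, so the general income tax governs.

€217,308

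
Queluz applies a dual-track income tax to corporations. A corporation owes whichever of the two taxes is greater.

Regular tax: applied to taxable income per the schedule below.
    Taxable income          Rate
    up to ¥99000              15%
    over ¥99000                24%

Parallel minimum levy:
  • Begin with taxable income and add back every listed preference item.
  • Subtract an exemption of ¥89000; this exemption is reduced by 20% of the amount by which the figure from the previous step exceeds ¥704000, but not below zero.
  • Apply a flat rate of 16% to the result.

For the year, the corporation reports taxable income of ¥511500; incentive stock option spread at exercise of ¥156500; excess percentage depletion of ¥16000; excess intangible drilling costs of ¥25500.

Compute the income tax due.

¥113850

Parallel minimum levy:
  Adjusted income: ¥511500 + ¥156500 + ¥16000 + ¥25500 = ¥709500
  Exemption: ¥89000 − 20% × (¥709500 − ¥704000) = ¥89000 − ¥1100 = ¥87900
  Base: ¥709500 − ¥87900 = ¥621600
  ¥621600 × 16% = ¥99456

Regular tax:
  ¥99000 × 15% = ¥14850
  ¥412500 × 24% = ¥99000
  → ¥113850

¥113850 > ¥99456, so the regular tax governs.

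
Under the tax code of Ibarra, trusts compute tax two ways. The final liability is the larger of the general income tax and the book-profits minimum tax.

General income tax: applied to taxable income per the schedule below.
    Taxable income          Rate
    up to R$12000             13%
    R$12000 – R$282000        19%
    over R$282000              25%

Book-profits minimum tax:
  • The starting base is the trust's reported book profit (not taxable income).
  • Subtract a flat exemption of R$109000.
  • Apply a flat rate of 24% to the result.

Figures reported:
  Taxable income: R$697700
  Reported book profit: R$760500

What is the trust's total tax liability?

General income tax:
  R$12000 × 13% = R$1560
  R$270000 × 19% = R$51300
  R$415700 × 25% = R$103925
  → R$156785

Book-profits minimum tax:
  Base (reported book profit): R$760500
  Less exemption R$109000 → base R$651500
  R$651500 × 24% = R$156360

R$156785 > R$156360, so the general income tax governs.

R$156785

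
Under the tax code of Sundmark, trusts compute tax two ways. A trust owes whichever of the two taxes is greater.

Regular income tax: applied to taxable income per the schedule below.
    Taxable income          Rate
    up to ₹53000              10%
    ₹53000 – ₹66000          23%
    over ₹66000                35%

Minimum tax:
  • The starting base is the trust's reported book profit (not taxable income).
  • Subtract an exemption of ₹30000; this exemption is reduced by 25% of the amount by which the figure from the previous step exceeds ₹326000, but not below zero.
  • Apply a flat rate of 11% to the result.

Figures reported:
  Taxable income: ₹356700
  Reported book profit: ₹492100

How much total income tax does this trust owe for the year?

₹110035

Minimum tax:
  Base (reported book profit): ₹492100
  Exemption: 25% × (₹492100 − ₹326000) = ₹41525 ≥ ₹30000, so the exemption is fully phased out
  Base: ₹492100 − ₹0 = ₹492100
  ₹492100 × 11% = ₹54131

Regular income tax:
  ₹53000 × 10% = ₹5300
  ₹13000 × 23% = ₹2990
  ₹290700 × 35% = ₹101745
  → ₹110035

₹110035 > ₹54131, so the regular income tax governs.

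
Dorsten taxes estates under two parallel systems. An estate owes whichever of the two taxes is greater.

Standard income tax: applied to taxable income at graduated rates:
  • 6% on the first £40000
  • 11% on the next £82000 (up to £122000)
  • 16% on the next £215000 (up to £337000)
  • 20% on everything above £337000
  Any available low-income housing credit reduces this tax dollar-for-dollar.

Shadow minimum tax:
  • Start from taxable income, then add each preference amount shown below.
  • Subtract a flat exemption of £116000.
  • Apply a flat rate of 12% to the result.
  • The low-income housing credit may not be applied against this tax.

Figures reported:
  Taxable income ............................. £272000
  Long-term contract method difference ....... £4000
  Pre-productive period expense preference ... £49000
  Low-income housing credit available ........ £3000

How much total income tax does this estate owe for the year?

Standard income tax:
  £40000 × 6% = £2400
  £82000 × 11% = £9020
  £150000 × 16% = £24000
  → £35420
  Less low-income housing credit £3000 → £32420

Shadow minimum tax:
  Adjusted income: £272000 + £4000 + £49000 = £325000
  Less exemption £116000 → base £209000
  £209000 × 12% = £25080

£32420 > £25080, so the standard income tax governs.

£32420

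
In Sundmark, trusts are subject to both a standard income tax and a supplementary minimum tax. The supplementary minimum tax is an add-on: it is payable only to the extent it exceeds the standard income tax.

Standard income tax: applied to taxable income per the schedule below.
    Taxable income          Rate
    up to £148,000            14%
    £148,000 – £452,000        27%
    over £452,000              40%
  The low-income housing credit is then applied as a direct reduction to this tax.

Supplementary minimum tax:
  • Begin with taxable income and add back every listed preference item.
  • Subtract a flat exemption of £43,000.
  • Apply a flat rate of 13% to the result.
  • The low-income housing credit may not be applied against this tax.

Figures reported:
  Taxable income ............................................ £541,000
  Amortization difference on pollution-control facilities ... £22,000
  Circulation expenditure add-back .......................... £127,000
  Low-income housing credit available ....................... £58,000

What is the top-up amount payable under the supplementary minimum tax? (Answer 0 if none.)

£3,710

Standard income tax:
  £148,000 × 14% = £20,720
  £304,000 × 27% = £82,080
  £89,000 × 40% = £35,600
  → £138,400
  Less low-income housing credit £58,000 → £80,400

Supplementary minimum tax:
  Adjusted income: £541,000 + £22,000 + £127,000 = £690,000
  Less exemption £43,000 → base £647,000
  £647,000 × 13% = £84,110

Excess of supplementary minimum tax over standard income tax: £84,110 − £80,400 = £3,710.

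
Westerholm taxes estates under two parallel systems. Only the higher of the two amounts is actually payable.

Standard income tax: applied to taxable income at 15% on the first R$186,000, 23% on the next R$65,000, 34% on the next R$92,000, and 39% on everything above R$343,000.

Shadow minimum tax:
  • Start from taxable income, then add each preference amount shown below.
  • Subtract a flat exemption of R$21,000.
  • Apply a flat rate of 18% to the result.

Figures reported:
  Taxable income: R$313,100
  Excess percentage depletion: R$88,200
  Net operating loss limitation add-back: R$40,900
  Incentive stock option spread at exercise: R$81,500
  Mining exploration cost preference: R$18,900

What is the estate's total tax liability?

R$93,888

Standard income tax:
  R$186,000 × 15% = R$27,900
  R$65,000 × 23% = R$14,950
  R$62,100 × 34% = R$21,114
  → R$63,964

Shadow minimum tax:
  Adjusted income: R$313,100 + R$88,200 + R$40,900 + R$81,500 + R$18,900 = R$542,600
  Less exemption R$21,000 → base R$521,600
  R$521,600 × 18% = R$93,888

R$93,888 > R$63,964, so the shadow minimum tax is the binding amount.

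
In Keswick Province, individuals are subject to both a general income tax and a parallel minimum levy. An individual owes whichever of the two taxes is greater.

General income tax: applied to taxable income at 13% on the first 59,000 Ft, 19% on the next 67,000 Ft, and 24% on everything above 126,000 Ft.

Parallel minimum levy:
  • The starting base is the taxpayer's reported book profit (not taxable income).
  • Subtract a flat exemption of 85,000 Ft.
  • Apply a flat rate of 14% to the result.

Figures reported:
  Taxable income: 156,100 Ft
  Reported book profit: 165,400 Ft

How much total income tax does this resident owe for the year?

General income tax:
  59,000 Ft × 13% = 7,670 Ft
  67,000 Ft × 19% = 12,730 Ft
  30,100 Ft × 24% = 7,224 Ft
  → 27,624 Ft

Parallel minimum levy:
  Base (reported book profit): 165,400 Ft
  Less exemption 85,000 Ft → base 80,400 Ft
  80,400 Ft × 14% = 11,256 Ft

27,624 Ft > 11,256 Ft, so the general income tax governs.

27,624 Ft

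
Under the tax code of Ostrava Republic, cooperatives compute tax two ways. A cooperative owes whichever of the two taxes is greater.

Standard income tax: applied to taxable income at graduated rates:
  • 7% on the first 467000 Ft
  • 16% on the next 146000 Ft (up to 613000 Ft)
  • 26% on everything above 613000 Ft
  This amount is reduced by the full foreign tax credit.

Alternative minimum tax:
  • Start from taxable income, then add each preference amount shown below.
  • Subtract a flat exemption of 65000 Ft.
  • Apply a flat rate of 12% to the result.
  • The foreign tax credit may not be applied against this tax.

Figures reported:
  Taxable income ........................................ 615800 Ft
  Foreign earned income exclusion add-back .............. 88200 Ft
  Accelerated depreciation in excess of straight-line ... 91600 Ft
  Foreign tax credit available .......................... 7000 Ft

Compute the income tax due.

87672 Ft

Standard income tax:
  467000 Ft × 7% = 32690 Ft
  146000 Ft × 16% = 23360 Ft
  2800 Ft × 26% = 728 Ft
  → 56778 Ft
  Less foreign tax credit 7000 Ft → 49778 Ft

Alternative minimum tax:
  Adjusted income: 615800 Ft + 88200 Ft + 91600 Ft = 795600 Ft
  Less exemption 65000 Ft → base 730600 Ft
  730600 Ft × 12% = 87672 Ft

87672 Ft > 49778 Ft, so the alternative minimum tax is the binding amount.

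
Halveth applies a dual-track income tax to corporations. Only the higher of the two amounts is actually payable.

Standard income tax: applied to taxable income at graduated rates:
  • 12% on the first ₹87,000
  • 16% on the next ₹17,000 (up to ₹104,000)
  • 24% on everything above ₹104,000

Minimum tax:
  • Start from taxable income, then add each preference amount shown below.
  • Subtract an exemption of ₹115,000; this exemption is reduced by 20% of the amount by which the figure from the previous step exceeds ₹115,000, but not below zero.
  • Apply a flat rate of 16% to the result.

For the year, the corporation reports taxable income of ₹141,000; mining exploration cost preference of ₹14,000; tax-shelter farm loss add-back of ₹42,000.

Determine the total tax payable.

₹22,040

Minimum tax:
  Adjusted income: ₹141,000 + ₹14,000 + ₹42,000 = ₹197,000
  Exemption: ₹115,000 − 20% × (₹197,000 − ₹115,000) = ₹115,000 − ₹16,400 = ₹98,600
  Base: ₹197,000 − ₹98,600 = ₹98,400
  ₹98,400 × 16% = ₹15,744

Standard income tax:
  ₹87,000 × 12% = ₹10,440
  ₹17,000 × 16% = ₹2,720
  ₹37,000 × 24% = ₹8,880
  → ₹22,040

₹22,040 > ₹15,744, so the standard income tax governs.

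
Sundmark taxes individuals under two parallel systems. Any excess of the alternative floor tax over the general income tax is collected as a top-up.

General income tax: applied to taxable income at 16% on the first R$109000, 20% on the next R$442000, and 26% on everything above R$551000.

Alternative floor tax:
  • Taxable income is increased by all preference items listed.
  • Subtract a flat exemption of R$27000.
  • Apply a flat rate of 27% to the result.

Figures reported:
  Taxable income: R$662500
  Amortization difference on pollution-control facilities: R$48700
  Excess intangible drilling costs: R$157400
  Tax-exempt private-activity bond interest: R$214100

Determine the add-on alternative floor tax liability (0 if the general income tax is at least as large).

R$150209

Alternative floor tax:
  Adjusted income: R$662500 + R$48700 + R$157400 + R$214100 = R$1082700
  Less exemption R$27000 → base R$1055700
  R$1055700 × 27% = R$285039

General income tax:
  R$109000 × 16% = R$17440
  R$442000 × 20% = R$88400
  R$111500 × 26% = R$28990
  → R$134830

Excess of alternative floor tax over general income tax: R$285039 − R$134830 = R$150209.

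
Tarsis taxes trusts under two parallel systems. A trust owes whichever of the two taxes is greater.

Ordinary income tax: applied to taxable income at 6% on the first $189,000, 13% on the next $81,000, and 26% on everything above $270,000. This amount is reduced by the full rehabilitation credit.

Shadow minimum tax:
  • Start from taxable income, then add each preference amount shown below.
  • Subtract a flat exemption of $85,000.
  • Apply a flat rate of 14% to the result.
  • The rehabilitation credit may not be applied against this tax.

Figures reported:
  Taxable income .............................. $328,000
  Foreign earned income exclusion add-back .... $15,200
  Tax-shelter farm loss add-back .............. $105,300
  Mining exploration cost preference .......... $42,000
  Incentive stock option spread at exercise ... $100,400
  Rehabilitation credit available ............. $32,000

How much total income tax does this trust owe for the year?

$70,826

Ordinary income tax:
  $189,000 × 6% = $11,340
  $81,000 × 13% = $10,530
  $58,000 × 26% = $15,080
  → $36,950
  Less rehabilitation credit $32,000 → $4,950

Shadow minimum tax:
  Adjusted income: $328,000 + $15,200 + $105,300 + $42,000 + $100,400 = $590,900
  Less exemption $85,000 → base $505,900
  $505,900 × 14% = $70,826

$70,826 > $4,950, so the shadow minimum tax is the binding amount.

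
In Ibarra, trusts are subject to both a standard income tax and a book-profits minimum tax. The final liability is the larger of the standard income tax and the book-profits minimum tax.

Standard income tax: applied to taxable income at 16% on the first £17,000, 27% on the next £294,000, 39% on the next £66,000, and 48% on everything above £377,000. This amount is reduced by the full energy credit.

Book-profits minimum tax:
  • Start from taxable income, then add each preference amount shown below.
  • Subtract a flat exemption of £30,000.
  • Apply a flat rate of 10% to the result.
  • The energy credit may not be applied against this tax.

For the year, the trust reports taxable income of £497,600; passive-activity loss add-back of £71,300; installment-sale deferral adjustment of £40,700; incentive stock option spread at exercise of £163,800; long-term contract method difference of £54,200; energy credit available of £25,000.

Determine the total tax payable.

£140,728

Standard income tax:
  £17,000 × 16% = £2,720
  £294,000 × 27% = £79,380
  £66,000 × 39% = £25,740
  £120,600 × 48% = £57,888
  → £165,728
  Less energy credit £25,000 → £140,728

Book-profits minimum tax:
  Adjusted income: £497,600 + £71,300 + £40,700 + £163,800 + £54,200 = £827,600
  Less exemption £30,000 → base £797,600
  £797,600 × 10% = £79,760

£140,728 > £79,760, so the standard income tax governs.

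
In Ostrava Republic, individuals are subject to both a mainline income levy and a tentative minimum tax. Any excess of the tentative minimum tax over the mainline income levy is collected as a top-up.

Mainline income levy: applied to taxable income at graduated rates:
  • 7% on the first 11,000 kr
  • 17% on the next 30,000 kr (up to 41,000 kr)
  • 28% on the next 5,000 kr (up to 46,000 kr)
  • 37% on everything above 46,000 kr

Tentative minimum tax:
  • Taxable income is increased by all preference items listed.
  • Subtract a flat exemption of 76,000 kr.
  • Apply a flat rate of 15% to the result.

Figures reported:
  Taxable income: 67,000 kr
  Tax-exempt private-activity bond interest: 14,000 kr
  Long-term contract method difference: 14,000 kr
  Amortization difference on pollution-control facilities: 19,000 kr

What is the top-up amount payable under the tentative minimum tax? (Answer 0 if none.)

Mainline income levy:
  11,000 kr × 7% = 770 kr
  30,000 kr × 17% = 5,100 kr
  5,000 kr × 28% = 1,400 kr
  21,000 kr × 37% = 7,770 kr
  → 15,040 kr

Tentative minimum tax:
  Adjusted income: 67,000 kr + 14,000 kr + 14,000 kr + 19,000 kr = 114,000 kr
  Less exemption 76,000 kr → base 38,000 kr
  38,000 kr × 15% = 5,700 kr

5,700 kr ≤ 15,040 kr, so no add-on is due.

0 kr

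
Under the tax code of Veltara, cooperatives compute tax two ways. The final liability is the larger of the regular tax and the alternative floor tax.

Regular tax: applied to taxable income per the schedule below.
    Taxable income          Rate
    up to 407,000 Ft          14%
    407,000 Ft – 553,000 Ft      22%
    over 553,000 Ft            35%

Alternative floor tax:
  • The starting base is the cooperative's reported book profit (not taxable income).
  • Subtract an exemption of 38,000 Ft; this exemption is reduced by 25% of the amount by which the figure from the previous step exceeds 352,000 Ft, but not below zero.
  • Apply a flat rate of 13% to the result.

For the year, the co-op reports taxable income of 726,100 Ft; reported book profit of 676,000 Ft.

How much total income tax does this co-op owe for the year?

149,685 Ft

Regular tax:
  407,000 Ft × 14% = 56,980 Ft
  146,000 Ft × 22% = 32,120 Ft
  173,100 Ft × 35% = 60,585 Ft
  → 149,685 Ft

Alternative floor tax:
  Base (reported book profit): 676,000 Ft
  Exemption: 25% × (676,000 Ft − 352,000 Ft) = 81,000 Ft ≥ 38,000 Ft, so the exemption is fully phased out
  Base: 676,000 Ft − 0 Ft = 676,000 Ft
  676,000 Ft × 13% = 87,880 Ft

149,685 Ft > 87,880 Ft, so the regular tax governs.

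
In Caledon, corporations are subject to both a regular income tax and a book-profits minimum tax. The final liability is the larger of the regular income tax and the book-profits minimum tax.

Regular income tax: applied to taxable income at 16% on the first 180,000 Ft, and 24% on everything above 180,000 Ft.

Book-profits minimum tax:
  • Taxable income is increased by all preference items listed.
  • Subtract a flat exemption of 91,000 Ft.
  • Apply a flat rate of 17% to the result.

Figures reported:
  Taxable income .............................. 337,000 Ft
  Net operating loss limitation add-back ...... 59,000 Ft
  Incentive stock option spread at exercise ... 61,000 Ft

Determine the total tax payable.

66,480 Ft

Regular income tax:
  180,000 Ft × 16% = 28,800 Ft
  157,000 Ft × 24% = 37,680 Ft
  → 66,480 Ft

Book-profits minimum tax:
  Adjusted income: 337,000 Ft + 59,000 Ft + 61,000 Ft = 457,000 Ft
  Less exemption 91,000 Ft → base 366,000 Ft
  366,000 Ft × 17% = 62,220 Ft

66,480 Ft > 62,220 Ft, so the regular income tax governs.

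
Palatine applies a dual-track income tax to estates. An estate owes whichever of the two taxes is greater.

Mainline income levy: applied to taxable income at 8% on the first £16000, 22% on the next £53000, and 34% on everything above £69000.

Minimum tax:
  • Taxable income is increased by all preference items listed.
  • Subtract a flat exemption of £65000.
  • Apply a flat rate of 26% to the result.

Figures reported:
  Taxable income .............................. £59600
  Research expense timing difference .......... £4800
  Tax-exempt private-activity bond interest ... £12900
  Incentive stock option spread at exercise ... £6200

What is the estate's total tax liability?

£10872

Minimum tax:
  Adjusted income: £59600 + £4800 + £12900 + £6200 = £83500
  Less exemption £65000 → base £18500
  £18500 × 26% = £4810

Mainline income levy:
  £16000 × 8% = £1280
  £43600 × 22% = £9592
  → £10872

£10872 > £4810, so the mainline income levy governs.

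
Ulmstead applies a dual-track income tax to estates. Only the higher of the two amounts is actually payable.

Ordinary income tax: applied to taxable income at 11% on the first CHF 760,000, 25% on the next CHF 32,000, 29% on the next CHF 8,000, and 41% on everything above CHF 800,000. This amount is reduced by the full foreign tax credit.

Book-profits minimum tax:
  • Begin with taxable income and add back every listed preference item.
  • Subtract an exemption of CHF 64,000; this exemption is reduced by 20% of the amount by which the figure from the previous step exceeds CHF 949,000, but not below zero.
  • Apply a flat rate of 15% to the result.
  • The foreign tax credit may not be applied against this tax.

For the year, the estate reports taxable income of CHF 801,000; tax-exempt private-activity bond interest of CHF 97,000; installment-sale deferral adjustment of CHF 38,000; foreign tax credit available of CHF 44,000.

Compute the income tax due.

Ordinary income tax:
  CHF 760,000 × 11% = CHF 83,600
  CHF 32,000 × 25% = CHF 8,000
  CHF 8,000 × 29% = CHF 2,320
  CHF 1,000 × 41% = CHF 410
  → CHF 94,330
  Less foreign tax credit CHF 44,000 → CHF 50,330

Book-profits minimum tax:
  Adjusted income: CHF 801,000 + CHF 97,000 + CHF 38,000 = CHF 936,000
  Exemption: CHF 936,000 ≤ CHF 949,000, so full CHF 64,000 applies
  Base: CHF 936,000 − CHF 64,000 = CHF 872,000
  CHF 872,000 × 15% = CHF 130,800

CHF 130,800 > CHF 50,330, so the book-profits minimum tax is the binding amount.

CHF 130,800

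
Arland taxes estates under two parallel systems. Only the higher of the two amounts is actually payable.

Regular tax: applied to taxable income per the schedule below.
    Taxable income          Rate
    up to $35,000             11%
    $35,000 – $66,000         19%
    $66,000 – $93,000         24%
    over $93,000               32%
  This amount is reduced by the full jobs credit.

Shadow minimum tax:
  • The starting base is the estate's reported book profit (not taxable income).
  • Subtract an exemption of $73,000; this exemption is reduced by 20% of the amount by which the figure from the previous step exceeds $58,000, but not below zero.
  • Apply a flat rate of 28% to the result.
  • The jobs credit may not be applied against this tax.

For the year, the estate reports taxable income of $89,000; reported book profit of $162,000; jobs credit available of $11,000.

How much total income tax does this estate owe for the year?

Regular tax:
  $35,000 × 11% = $3,850
  $31,000 × 19% = $5,890
  $23,000 × 24% = $5,520
  → $15,260
  Less jobs credit $11,000 → $4,260

Shadow minimum tax:
  Base (reported book profit): $162,000
  Exemption: $73,000 − 20% × ($162,000 − $58,000) = $73,000 − $20,800 = $52,200
  Base: $162,000 − $52,200 = $109,800
  $109,800 × 28% = $30,744

$30,744 > $4,260, so the shadow minimum tax is the binding amount.

$30,744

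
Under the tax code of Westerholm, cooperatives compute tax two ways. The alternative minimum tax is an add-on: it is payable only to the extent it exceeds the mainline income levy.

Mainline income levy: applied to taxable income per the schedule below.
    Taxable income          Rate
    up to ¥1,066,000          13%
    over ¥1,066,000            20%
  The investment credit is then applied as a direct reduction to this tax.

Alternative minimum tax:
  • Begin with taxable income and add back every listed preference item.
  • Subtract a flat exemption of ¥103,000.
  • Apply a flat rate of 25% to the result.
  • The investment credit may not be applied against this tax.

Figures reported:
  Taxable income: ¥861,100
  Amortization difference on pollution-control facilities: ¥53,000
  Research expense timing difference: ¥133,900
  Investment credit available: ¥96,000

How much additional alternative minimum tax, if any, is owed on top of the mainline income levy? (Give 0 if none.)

¥220,307

Mainline income levy:
  ¥861,100 × 13% = ¥111,943
  Less investment credit ¥96,000 → ¥15,943

Alternative minimum tax:
  Adjusted income: ¥861,100 + ¥53,000 + ¥133,900 = ¥1,048,000
  Less exemption ¥103,000 → base ¥945,000
  ¥945,000 × 25% = ¥236,250

Excess of alternative minimum tax over mainline income levy: ¥236,250 − ¥15,943 = ¥220,307.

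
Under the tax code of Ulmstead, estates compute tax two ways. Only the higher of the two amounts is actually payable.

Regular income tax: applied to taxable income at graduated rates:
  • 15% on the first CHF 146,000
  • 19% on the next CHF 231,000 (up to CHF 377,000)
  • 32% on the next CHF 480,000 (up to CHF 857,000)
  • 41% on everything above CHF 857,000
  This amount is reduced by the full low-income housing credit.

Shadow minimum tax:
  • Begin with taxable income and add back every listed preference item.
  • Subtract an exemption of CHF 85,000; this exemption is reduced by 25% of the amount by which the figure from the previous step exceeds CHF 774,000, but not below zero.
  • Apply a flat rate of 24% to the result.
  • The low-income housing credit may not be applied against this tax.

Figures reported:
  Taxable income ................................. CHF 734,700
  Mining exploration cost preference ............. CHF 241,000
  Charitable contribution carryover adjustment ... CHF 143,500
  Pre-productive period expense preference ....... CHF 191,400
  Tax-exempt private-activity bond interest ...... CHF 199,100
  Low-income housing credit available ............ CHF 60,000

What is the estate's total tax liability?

CHF 362,328

Shadow minimum tax:
  Adjusted income: CHF 734,700 + CHF 241,000 + CHF 143,500 + CHF 191,400 + CHF 199,100 = CHF 1,509,700
  Exemption: 25% × (CHF 1,509,700 − CHF 774,000) = CHF 183,925 ≥ CHF 85,000, so the exemption is fully phased out
  Base: CHF 1,509,700 − CHF 0 = CHF 1,509,700
  CHF 1,509,700 × 24% = CHF 362,328

Regular income tax:
  CHF 146,000 × 15% = CHF 21,900
  CHF 231,000 × 19% = CHF 43,890
  CHF 357,700 × 32% = CHF 114,464
  → CHF 180,254
  Less low-income housing credit CHF 60,000 → CHF 120,254

CHF 362,328 > CHF 120,254, so the shadow minimum tax is the binding amount.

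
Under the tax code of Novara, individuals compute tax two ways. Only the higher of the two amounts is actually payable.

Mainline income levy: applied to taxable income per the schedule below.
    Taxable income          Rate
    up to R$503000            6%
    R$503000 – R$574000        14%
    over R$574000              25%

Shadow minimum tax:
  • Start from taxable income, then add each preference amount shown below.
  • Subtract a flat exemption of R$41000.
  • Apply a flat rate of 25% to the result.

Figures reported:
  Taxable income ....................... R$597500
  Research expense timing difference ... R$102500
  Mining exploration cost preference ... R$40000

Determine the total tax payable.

R$174750

Shadow minimum tax:
  Adjusted income: R$597500 + R$102500 + R$40000 = R$740000
  Less exemption R$41000 → base R$699000
  R$699000 × 25% = R$174750

Mainline income levy:
  R$503000 × 6% = R$30180
  R$71000 × 14% = R$9940
  R$23500 × 25% = R$5875
  → R$45995

R$174750 > R$45995, so the shadow minimum tax is the binding amount.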